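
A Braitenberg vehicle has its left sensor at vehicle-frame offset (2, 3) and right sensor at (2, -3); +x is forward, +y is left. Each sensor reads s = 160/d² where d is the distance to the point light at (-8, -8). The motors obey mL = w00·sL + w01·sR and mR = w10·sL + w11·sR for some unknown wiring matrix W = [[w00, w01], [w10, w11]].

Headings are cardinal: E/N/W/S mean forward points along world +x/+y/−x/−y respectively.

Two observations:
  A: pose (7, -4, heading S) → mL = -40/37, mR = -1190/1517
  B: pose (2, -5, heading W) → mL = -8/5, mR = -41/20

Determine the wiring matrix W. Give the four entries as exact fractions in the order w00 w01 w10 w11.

0 -1 -1/2 -1/2

obs A: pose=(7,-4,S) → sL=20/41, sR=40/37, mL=-40/37, mR=-1190/1517
obs B: pose=(2,-5,W) → sL=5/2, sR=8/5, mL=-8/5, mR=-41/20
sensor matrix S = [[20/41, 40/37], [5/2, 8/5]]; det S = -2916/1517
solve [mL_A; mL_B] = S·[w00; w01] and [mR_A; mR_B] = S·[w10; w11]:
  w00 = 0, w01 = -1, w10 = -1/2, w11 = -1/2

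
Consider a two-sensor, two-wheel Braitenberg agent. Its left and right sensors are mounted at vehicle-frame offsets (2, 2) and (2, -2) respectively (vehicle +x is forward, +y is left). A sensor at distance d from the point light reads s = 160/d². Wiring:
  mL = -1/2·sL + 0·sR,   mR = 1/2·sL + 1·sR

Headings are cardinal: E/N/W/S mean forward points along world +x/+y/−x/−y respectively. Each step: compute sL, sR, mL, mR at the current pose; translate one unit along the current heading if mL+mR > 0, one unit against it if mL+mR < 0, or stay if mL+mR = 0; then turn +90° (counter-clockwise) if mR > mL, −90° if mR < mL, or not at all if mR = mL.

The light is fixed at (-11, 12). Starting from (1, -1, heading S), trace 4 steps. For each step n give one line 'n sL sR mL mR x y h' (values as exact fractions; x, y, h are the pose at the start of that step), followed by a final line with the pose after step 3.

0 160/421 32/65 -80/421 18672/27365 1 -1 S
1 8/17 40/113 -4/17 1132/1921 1 -2 E
2 32/53 160/369 -16/53 14384/19557 2 -2 N
3 80/173 80/121 -40/173 18680/20933 2 -1 W
final 1 -1 S

n=0: pose=(1,-1,S); sL=160/421, sR=32/65; mL=-80/421, mR=18672/27365; mL+mR=32/65 → advance +1; mR−mL=23872/27365 → turn +1·90°
n=1: pose=(1,-2,E); sL=8/17, sR=40/113; mL=-4/17, mR=1132/1921; mL+mR=40/113 → advance +1; mR−mL=1584/1921 → turn +1·90°
n=2: pose=(2,-2,N); sL=32/53, sR=160/369; mL=-16/53, mR=14384/19557; mL+mR=160/369 → advance +1; mR−mL=20288/19557 → turn +1·90°
n=3: pose=(2,-1,W); sL=80/173, sR=80/121; mL=-40/173, mR=18680/20933; mL+mR=80/121 → advance +1; mR−mL=23520/20933 → turn +1·90°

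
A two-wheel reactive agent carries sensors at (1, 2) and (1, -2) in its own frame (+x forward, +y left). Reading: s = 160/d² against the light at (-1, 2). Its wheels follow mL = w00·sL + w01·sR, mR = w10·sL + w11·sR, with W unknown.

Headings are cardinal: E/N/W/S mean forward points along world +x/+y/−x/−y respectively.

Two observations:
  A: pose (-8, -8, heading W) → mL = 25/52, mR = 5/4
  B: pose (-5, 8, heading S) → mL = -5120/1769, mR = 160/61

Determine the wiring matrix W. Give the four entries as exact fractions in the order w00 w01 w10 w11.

-1 1 0 1

obs A: pose=(-8,-8,W) → sL=10/13, sR=5/4, mL=25/52, mR=5/4
obs B: pose=(-5,8,S) → sL=160/29, sR=160/61, mL=-5120/1769, mR=160/61
sensor matrix S = [[10/13, 5/4], [160/29, 160/61]]; det S = -112200/22997
solve [mL_A; mL_B] = S·[w00; w01] and [mR_A; mR_B] = S·[w10; w11]:
  w00 = -1, w01 = 1, w10 = 0, w11 = 1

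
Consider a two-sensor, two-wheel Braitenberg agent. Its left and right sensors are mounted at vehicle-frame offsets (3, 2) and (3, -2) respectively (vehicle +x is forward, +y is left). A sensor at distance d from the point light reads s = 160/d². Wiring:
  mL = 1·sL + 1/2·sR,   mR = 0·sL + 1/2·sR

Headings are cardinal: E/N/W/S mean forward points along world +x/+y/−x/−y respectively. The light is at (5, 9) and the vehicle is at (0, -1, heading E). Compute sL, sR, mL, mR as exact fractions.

40/17 40/37 1820/629 20/37

left sensor world pos  = (3, 1); dL² = 68
right sensor world pos = (3, -3); dR² = 148
sL = 160/68 = 40/17
sR = 160/148 = 40/37
mL = 1·sL + 1/2·sR = 1820/629
mR = 0·sL + 1/2·sR = 20/37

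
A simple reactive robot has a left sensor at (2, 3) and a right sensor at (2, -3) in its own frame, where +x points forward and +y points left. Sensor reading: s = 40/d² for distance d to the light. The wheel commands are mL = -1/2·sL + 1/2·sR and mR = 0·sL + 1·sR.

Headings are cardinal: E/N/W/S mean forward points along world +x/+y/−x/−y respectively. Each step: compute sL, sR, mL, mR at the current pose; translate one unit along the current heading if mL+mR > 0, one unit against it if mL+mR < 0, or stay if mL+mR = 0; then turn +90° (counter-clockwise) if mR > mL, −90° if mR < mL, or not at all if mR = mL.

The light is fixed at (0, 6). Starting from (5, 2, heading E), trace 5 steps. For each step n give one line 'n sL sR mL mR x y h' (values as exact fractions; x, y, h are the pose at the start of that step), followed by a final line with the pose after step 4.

n=0: pose=(5,2,E); sL=4/5, sR=20/49; mL=-48/245, mR=20/49; mL+mR=52/245 → advance +1; mR−mL=148/245 → turn +1·90°
n=1: pose=(6,2,N); sL=40/13, sR=8/17; mL=-288/221, mR=8/17; mL+mR=-184/221 → advance -1; mR−mL=392/221 → turn +1·90°
n=2: pose=(6,1,W); sL=1/2, sR=2; mL=3/4, mR=2; mL+mR=11/4 → advance +1; mR−mL=5/4 → turn +1·90°
n=3: pose=(5,1,S); sL=40/113, sR=40/53; mL=1200/5989, mR=40/53; mL+mR=5720/5989 → advance +1; mR−mL=3320/5989 → turn +1·90°
n=4: pose=(5,0,E); sL=20/29, sR=4/13; mL=-72/377, mR=4/13; mL+mR=44/377 → advance +1; mR−mL=188/377 → turn +1·90°

0 4/5 20/49 -48/245 20/49 5 2 E
1 40/13 8/17 -288/221 8/17 6 2 N
2 1/2 2 3/4 2 6 1 W
3 40/113 40/53 1200/5989 40/53 5 1 S
4 20/29 4/13 -72/377 4/13 5 0 E
final 6 0 N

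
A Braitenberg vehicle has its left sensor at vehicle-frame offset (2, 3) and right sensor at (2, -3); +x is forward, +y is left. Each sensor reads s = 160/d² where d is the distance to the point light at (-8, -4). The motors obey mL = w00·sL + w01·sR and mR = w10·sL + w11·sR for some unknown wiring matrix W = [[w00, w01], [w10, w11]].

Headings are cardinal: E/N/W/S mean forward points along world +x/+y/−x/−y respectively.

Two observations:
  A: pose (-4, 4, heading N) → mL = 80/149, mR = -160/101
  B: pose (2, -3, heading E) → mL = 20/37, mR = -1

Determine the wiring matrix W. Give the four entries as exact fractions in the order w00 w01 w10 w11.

obs A: pose=(-4,4,N) → sL=160/101, sR=160/149, mL=80/149, mR=-160/101
obs B: pose=(2,-3,E) → sL=1, sR=40/37, mL=20/37, mR=-1
sensor matrix S = [[160/101, 160/149], [1, 40/37]]; det S = 355680/556813
solve [mL_A; mL_B] = S·[w00; w01] and [mR_A; mR_B] = S·[w10; w11]:
  w00 = 0, w01 = 1/2, w10 = -1, w11 = 0

0 1/2 -1 0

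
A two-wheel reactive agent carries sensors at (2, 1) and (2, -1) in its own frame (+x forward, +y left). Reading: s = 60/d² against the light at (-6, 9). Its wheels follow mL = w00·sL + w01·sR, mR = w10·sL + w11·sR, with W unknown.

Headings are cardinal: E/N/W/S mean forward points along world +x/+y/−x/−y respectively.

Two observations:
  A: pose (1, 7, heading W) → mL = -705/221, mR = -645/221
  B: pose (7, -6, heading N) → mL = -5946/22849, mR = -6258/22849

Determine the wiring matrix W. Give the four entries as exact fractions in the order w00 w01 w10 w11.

obs A: pose=(1,7,W) → sL=30/17, sR=30/13, mL=-705/221, mR=-645/221
obs B: pose=(7,-6,N) → sL=60/313, sR=12/73, mL=-5946/22849, mR=-6258/22849
sensor matrix S = [[30/17, 30/13], [60/313, 12/73]]; det S = -768960/5049629
solve [mL_A; mL_B] = S·[w00; w01] and [mR_A; mR_B] = S·[w10; w11]:
  w00 = -1/2, w01 = -1, w10 = -1, w11 = -1/2

-1/2 -1 -1 -1/2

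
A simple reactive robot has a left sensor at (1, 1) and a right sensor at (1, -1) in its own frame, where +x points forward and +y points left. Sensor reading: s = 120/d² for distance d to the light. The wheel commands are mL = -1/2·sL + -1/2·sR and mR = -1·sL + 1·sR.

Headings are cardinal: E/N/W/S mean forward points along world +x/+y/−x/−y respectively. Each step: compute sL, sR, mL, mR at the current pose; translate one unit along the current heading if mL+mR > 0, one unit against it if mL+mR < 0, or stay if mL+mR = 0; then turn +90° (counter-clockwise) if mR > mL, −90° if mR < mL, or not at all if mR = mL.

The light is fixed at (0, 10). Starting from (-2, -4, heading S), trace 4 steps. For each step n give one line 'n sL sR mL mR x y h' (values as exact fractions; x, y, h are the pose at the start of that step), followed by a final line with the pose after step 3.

0 60/113 20/39 -2300/4407 -80/4407 -2 -4 S
1 24/29 120/197 -4104/5713 -1248/5713 -2 -3 E
2 3/4 30/37 -231/296 9/148 -3 -3 N
3 120/241 24/37 -5112/8917 1344/8917 -3 -4 W
final -2 -4 S

n=0: pose=(-2,-4,S); sL=60/113, sR=20/39; mL=-2300/4407, mR=-80/4407; mL+mR=-2380/4407 → advance -1; mR−mL=740/1469 → turn +1·90°
n=1: pose=(-2,-3,E); sL=24/29, sR=120/197; mL=-4104/5713, mR=-1248/5713; mL+mR=-5352/5713 → advance -1; mR−mL=2856/5713 → turn +1·90°
n=2: pose=(-3,-3,N); sL=3/4, sR=30/37; mL=-231/296, mR=9/148; mL+mR=-213/296 → advance -1; mR−mL=249/296 → turn +1·90°
n=3: pose=(-3,-4,W); sL=120/241, sR=24/37; mL=-5112/8917, mR=1344/8917; mL+mR=-3768/8917 → advance -1; mR−mL=6456/8917 → turn +1·90°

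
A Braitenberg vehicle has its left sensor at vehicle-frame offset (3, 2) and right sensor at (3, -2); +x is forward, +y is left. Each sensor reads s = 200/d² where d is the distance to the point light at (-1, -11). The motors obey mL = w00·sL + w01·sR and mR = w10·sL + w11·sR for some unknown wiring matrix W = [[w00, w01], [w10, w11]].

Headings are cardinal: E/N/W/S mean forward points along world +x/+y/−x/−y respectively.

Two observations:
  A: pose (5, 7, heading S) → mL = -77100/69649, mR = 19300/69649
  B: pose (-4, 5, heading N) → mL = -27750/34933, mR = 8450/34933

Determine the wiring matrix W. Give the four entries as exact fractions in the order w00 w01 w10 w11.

obs A: pose=(5,7,S) → sL=200/289, sR=200/241, mL=-77100/69649, mR=19300/69649
obs B: pose=(-4,5,N) → sL=100/193, sR=100/181, mL=-27750/34933, mR=8450/34933
sensor matrix S = [[200/289, 200/241], [100/193, 100/181]]; det S = -115920000/2433048517
solve [mL_A; mL_B] = S·[w00; w01] and [mR_A; mR_B] = S·[w10; w11]:
  w00 = -1, w01 = -1/2, w10 = 1, w11 = -1/2

-1 -1/2 1 -1/2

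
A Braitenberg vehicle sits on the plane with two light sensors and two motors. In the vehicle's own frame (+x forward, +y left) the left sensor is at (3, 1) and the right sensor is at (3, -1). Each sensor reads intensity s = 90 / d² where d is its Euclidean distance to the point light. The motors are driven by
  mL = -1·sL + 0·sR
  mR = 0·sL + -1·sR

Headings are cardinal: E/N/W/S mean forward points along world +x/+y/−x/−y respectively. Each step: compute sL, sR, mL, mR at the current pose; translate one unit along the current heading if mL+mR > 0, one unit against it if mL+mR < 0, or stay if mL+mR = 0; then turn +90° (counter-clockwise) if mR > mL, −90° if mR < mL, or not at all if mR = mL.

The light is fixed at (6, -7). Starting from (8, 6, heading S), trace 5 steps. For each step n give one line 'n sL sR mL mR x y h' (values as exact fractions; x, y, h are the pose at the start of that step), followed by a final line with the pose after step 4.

n=0: pose=(8,6,S); sL=90/109, sR=90/101; mL=-90/109, mR=-90/101; mL+mR=-18900/11009 → advance -1; mR−mL=-720/11009 → turn -1·90°
n=1: pose=(8,7,W); sL=9/17, sR=45/113; mL=-9/17, mR=-45/113; mL+mR=-1782/1921 → advance -1; mR−mL=252/1921 → turn +1·90°
n=2: pose=(9,7,S); sL=90/137, sR=18/25; mL=-90/137, mR=-18/25; mL+mR=-4716/3425 → advance -1; mR−mL=-216/3425 → turn -1·90°
n=3: pose=(9,8,W); sL=45/98, sR=45/128; mL=-45/98, mR=-45/128; mL+mR=-5085/6272 → advance -1; mR−mL=675/6272 → turn +1·90°
n=4: pose=(10,8,S); sL=90/169, sR=10/17; mL=-90/169, mR=-10/17; mL+mR=-3220/2873 → advance -1; mR−mL=-160/2873 → turn -1·90°

0 90/109 90/101 -90/109 -90/101 8 6 S
1 9/17 45/113 -9/17 -45/113 8 7 W
2 90/137 18/25 -90/137 -18/25 9 7 S
3 45/98 45/128 -45/98 -45/128 9 8 W
4 90/169 10/17 -90/169 -10/17 10 8 S
final 10 9 W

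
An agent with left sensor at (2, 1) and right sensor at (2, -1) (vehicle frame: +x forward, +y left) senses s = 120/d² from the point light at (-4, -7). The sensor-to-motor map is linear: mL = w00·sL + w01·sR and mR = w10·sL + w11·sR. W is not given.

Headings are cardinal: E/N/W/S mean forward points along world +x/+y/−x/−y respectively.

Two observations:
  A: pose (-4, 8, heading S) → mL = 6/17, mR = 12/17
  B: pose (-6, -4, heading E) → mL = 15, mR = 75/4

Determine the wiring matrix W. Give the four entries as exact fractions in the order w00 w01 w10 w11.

0 1/2 1/2 1/2

obs A: pose=(-4,8,S) → sL=12/17, sR=12/17, mL=6/17, mR=12/17
obs B: pose=(-6,-4,E) → sL=15/2, sR=30, mL=15, mR=75/4
sensor matrix S = [[12/17, 12/17], [15/2, 30]]; det S = 270/17
solve [mL_A; mL_B] = S·[w00; w01] and [mR_A; mR_B] = S·[w10; w11]:
  w00 = 0, w01 = 1/2, w10 = 1/2, w11 = 1/2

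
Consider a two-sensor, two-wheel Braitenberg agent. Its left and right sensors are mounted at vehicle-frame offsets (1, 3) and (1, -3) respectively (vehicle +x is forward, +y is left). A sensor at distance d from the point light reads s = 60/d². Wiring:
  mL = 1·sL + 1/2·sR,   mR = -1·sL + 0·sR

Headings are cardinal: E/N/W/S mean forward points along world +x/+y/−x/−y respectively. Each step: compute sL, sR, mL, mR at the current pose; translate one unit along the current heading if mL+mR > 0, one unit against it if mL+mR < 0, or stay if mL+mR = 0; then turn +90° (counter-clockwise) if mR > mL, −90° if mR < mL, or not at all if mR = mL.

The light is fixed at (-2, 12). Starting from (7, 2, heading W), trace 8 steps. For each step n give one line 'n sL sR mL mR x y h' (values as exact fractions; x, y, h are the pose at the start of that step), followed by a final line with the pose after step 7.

0 60/233 60/113 13770/26329 -60/233 7 2 W
1 30/53 30/101 3825/5353 -30/53 6 2 N
2 20/39 4/15 42/65 -20/39 6 3 E
3 15/61 15/34 1935/4148 -15/61 7 3 S
4 60/233 60/113 13770/26329 -60/233 7 2 W
5 30/53 30/101 3825/5353 -30/53 6 2 N
6 20/39 4/15 42/65 -20/39 6 3 E
7 15/61 15/34 1935/4148 -15/61 7 3 S
final 7 2 W

n=0: pose=(7,2,W); sL=60/233, sR=60/113; mL=13770/26329, mR=-60/233; mL+mR=30/113 → advance +1; mR−mL=-20550/26329 → turn -1·90°
n=1: pose=(6,2,N); sL=30/53, sR=30/101; mL=3825/5353, mR=-30/53; mL+mR=15/101 → advance +1; mR−mL=-6855/5353 → turn -1·90°
n=2: pose=(6,3,E); sL=20/39, sR=4/15; mL=42/65, mR=-20/39; mL+mR=2/15 → advance +1; mR−mL=-226/195 → turn -1·90°
n=3: pose=(7,3,S); sL=15/61, sR=15/34; mL=1935/4148, mR=-15/61; mL+mR=15/68 → advance +1; mR−mL=-2955/4148 → turn -1·90°
n=4: pose=(7,2,W); sL=60/233, sR=60/113; mL=13770/26329, mR=-60/233; mL+mR=30/113 → advance +1; mR−mL=-20550/26329 → turn -1·90°
n=5: pose=(6,2,N); sL=30/53, sR=30/101; mL=3825/5353, mR=-30/53; mL+mR=15/101 → advance +1; mR−mL=-6855/5353 → turn -1·90°
n=6: pose=(6,3,E); sL=20/39, sR=4/15; mL=42/65, mR=-20/39; mL+mR=2/15 → advance +1; mR−mL=-226/195 → turn -1·90°
n=7: pose=(7,3,S); sL=15/61, sR=15/34; mL=1935/4148, mR=-15/61; mL+mR=15/68 → advance +1; mR−mL=-2955/4148 → turn -1·90°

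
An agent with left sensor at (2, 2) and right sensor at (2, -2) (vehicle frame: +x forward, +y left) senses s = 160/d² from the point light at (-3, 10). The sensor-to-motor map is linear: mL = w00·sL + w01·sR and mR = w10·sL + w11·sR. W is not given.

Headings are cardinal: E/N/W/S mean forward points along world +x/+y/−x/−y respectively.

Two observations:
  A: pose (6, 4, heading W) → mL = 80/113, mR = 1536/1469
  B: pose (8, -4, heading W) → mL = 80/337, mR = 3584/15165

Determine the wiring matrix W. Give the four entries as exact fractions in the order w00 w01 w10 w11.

1/2 0 -1 1

obs A: pose=(6,4,W) → sL=160/113, sR=32/13, mL=80/113, mR=1536/1469
obs B: pose=(8,-4,W) → sL=160/337, sR=32/45, mL=80/337, mR=3584/15165
sensor matrix S = [[160/113, 32/13], [160/337, 32/45]]; det S = -720896/4455477
solve [mL_A; mL_B] = S·[w00; w01] and [mR_A; mR_B] = S·[w10; w11]:
  w00 = 1/2, w01 = 0, w10 = -1, w11 = 1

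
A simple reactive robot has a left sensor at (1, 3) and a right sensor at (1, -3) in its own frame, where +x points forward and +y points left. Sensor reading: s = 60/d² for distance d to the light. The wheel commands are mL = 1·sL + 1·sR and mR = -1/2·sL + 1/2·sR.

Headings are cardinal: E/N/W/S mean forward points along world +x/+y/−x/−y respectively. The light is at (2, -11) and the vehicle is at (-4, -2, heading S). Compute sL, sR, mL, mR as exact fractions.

left sensor world pos  = (-1, -3); dL² = 73
right sensor world pos = (-7, -3); dR² = 145
sL = 60/73 = 60/73
sR = 60/145 = 12/29
mL = 1·sL + 1·sR = 2616/2117
mR = -1/2·sL + 1/2·sR = -432/2117

60/73 12/29 2616/2117 -432/2117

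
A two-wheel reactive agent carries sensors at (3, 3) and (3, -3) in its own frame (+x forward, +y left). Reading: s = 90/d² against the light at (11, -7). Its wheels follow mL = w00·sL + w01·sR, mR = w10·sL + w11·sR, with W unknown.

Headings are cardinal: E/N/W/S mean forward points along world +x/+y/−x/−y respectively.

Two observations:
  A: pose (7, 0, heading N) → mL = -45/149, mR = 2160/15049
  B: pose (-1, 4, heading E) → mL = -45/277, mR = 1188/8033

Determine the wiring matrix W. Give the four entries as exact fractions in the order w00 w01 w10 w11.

-1/2 0 -1/2 1/2

obs A: pose=(7,0,N) → sL=90/149, sR=90/101, mL=-45/149, mR=2160/15049
obs B: pose=(-1,4,E) → sL=90/277, sR=18/29, mL=-45/277, mR=1188/8033
sensor matrix S = [[90/149, 90/101], [90/277, 18/29]]; det S = 10322640/120888617
solve [mL_A; mL_B] = S·[w00; w01] and [mR_A; mR_B] = S·[w10; w11]:
  w00 = -1/2, w01 = 0, w10 = -1/2, w11 = 1/2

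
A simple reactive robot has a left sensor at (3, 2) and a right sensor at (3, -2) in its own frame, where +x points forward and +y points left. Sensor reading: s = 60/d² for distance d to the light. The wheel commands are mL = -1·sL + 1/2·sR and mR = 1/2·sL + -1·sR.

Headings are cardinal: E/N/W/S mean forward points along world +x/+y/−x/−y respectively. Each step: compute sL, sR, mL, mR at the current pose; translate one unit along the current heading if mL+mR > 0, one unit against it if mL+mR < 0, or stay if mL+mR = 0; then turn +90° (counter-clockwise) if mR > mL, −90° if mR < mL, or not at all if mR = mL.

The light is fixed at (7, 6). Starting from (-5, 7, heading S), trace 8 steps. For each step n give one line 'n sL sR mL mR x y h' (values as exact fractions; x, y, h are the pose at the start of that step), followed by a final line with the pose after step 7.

0 15/26 3/10 -111/260 -3/260 -5 7 S
1 60/97 20/27 -650/2619 -1130/2619 -5 8 E
2 30/61 30/113 -2475/6893 -135/6893 -6 8 S
3 12/25 60/101 -462/2525 -894/2525 -6 9 E
4 5/12 15/64 -115/384 -5/192 -7 9 S
5 60/157 12/25 -558/3925 -1134/3925 -7 10 E
6 6/17 6/29 -123/493 -15/493 -8 10 S
7 60/193 20/51 -1130/9843 -2330/9843 -8 11 E
final -9 11 S

n=0: pose=(-5,7,S); sL=15/26, sR=3/10; mL=-111/260, mR=-3/260; mL+mR=-57/130 → advance -1; mR−mL=27/65 → turn +1·90°
n=1: pose=(-5,8,E); sL=60/97, sR=20/27; mL=-650/2619, mR=-1130/2619; mL+mR=-1780/2619 → advance -1; mR−mL=-160/873 → turn -1·90°
n=2: pose=(-6,8,S); sL=30/61, sR=30/113; mL=-2475/6893, mR=-135/6893; mL+mR=-2610/6893 → advance -1; mR−mL=2340/6893 → turn +1·90°
n=3: pose=(-6,9,E); sL=12/25, sR=60/101; mL=-462/2525, mR=-894/2525; mL+mR=-1356/2525 → advance -1; mR−mL=-432/2525 → turn -1·90°
n=4: pose=(-7,9,S); sL=5/12, sR=15/64; mL=-115/384, mR=-5/192; mL+mR=-125/384 → advance -1; mR−mL=35/128 → turn +1·90°
n=5: pose=(-7,10,E); sL=60/157, sR=12/25; mL=-558/3925, mR=-1134/3925; mL+mR=-1692/3925 → advance -1; mR−mL=-576/3925 → turn -1·90°
n=6: pose=(-8,10,S); sL=6/17, sR=6/29; mL=-123/493, mR=-15/493; mL+mR=-138/493 → advance -1; mR−mL=108/493 → turn +1·90°
n=7: pose=(-8,11,E); sL=60/193, sR=20/51; mL=-1130/9843, mR=-2330/9843; mL+mR=-3460/9843 → advance -1; mR−mL=-400/3281 → turn -1·90°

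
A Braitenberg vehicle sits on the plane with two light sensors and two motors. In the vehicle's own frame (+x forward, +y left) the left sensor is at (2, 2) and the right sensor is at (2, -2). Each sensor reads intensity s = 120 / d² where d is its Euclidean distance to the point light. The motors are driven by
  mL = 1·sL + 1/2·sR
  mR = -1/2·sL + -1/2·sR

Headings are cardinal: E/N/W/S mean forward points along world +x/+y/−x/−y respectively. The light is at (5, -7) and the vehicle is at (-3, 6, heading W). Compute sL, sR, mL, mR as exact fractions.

left sensor world pos  = (-5, 4); dL² = 221
right sensor world pos = (-5, 8); dR² = 325
sL = 120/221 = 120/221
sR = 120/325 = 24/65
mL = 1·sL + 1/2·sR = 804/1105
mR = -1/2·sL + -1/2·sR = -504/1105

120/221 24/65 804/1105 -504/1105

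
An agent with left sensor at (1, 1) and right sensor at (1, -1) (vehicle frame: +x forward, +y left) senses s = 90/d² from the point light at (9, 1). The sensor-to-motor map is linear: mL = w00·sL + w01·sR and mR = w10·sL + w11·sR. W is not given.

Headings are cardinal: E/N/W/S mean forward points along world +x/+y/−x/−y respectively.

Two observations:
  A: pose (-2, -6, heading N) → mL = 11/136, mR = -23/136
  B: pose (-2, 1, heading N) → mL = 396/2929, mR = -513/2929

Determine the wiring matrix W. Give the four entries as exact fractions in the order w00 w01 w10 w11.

obs A: pose=(-2,-6,N) → sL=1/2, sR=45/68, mL=11/136, mR=-23/136
obs B: pose=(-2,1,N) → sL=18/29, sR=90/101, mL=396/2929, mR=-513/2929
sensor matrix S = [[1/2, 45/68], [18/29, 90/101]]; det S = 3465/99586
solve [mL_A; mL_B] = S·[w00; w01] and [mR_A; mR_B] = S·[w10; w11]:
  w00 = -1/2, w01 = 1/2, w10 = -1, w11 = 1/2

-1/2 1/2 -1 1/2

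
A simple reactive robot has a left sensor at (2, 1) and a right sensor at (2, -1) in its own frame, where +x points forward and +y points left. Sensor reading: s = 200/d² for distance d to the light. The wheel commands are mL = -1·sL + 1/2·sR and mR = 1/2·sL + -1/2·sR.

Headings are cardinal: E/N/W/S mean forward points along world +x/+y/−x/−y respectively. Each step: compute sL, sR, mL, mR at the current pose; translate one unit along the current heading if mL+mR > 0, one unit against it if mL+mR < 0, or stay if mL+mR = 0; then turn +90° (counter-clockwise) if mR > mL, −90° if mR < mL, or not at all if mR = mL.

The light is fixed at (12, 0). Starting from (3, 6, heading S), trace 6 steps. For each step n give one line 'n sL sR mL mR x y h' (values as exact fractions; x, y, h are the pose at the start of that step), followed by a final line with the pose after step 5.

0 5/2 50/29 -95/58 45/116 3 6 S
1 200/113 40/17 -1140/1921 -560/1921 3 7 E
2 100/101 100/81 -3050/8181 -1000/8181 2 7 N
3 200/169 200/193 -21700/32617 2400/32617 2 6 W
4 5/2 50/29 -95/58 45/116 3 6 S
5 200/113 40/17 -1140/1921 -560/1921 3 7 E
final 2 7 N

n=0: pose=(3,6,S); sL=5/2, sR=50/29; mL=-95/58, mR=45/116; mL+mR=-5/4 → advance -1; mR−mL=235/116 → turn +1·90°
n=1: pose=(3,7,E); sL=200/113, sR=40/17; mL=-1140/1921, mR=-560/1921; mL+mR=-100/113 → advance -1; mR−mL=580/1921 → turn +1·90°
n=2: pose=(2,7,N); sL=100/101, sR=100/81; mL=-3050/8181, mR=-1000/8181; mL+mR=-50/101 → advance -1; mR−mL=2050/8181 → turn +1·90°
n=3: pose=(2,6,W); sL=200/169, sR=200/193; mL=-21700/32617, mR=2400/32617; mL+mR=-100/169 → advance -1; mR−mL=24100/32617 → turn +1·90°
n=4: pose=(3,6,S); sL=5/2, sR=50/29; mL=-95/58, mR=45/116; mL+mR=-5/4 → advance -1; mR−mL=235/116 → turn +1·90°
n=5: pose=(3,7,E); sL=200/113, sR=40/17; mL=-1140/1921, mR=-560/1921; mL+mR=-100/113 → advance -1; mR−mL=580/1921 → turn +1·90°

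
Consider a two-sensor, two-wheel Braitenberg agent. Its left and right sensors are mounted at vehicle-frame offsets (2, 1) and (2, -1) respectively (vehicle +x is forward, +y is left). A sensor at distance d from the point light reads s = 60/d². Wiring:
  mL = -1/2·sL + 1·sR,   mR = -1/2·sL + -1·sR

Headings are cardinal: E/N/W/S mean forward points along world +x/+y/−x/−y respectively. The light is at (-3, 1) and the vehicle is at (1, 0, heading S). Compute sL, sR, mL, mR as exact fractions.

30/17 10/3 125/51 -215/51

left sensor world pos  = (2, -2); dL² = 34
right sensor world pos = (0, -2); dR² = 18
sL = 60/34 = 30/17
sR = 60/18 = 10/3
mL = -1/2·sL + 1·sR = 125/51
mR = -1/2·sL + -1·sR = -215/51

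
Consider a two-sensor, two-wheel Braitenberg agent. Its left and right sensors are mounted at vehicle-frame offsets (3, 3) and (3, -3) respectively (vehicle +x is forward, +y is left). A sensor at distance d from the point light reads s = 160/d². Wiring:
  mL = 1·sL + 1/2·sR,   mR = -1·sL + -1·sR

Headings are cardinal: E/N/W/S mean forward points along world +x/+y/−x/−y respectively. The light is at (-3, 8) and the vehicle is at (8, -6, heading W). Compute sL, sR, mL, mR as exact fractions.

160/353 32/37 11568/13061 -17216/13061

left sensor world pos  = (5, -9); dL² = 353
right sensor world pos = (5, -3); dR² = 185
sL = 160/353 = 160/353
sR = 160/185 = 32/37
mL = 1·sL + 1/2·sR = 11568/13061
mR = -1·sL + -1·sR = -17216/13061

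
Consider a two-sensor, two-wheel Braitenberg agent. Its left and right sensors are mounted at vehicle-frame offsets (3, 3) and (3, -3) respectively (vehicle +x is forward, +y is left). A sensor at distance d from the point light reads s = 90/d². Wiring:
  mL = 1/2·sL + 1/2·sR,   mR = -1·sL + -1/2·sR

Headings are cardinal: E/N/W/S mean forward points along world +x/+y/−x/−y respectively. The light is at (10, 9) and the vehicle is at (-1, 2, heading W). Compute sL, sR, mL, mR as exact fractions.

left sensor world pos  = (-4, -1); dL² = 296
right sensor world pos = (-4, 5); dR² = 212
sL = 90/296 = 45/148
sR = 90/212 = 45/106
mL = 1/2·sL + 1/2·sR = 5715/15688
mR = -1·sL + -1/2·sR = -2025/3922

45/148 45/106 5715/15688 -2025/3922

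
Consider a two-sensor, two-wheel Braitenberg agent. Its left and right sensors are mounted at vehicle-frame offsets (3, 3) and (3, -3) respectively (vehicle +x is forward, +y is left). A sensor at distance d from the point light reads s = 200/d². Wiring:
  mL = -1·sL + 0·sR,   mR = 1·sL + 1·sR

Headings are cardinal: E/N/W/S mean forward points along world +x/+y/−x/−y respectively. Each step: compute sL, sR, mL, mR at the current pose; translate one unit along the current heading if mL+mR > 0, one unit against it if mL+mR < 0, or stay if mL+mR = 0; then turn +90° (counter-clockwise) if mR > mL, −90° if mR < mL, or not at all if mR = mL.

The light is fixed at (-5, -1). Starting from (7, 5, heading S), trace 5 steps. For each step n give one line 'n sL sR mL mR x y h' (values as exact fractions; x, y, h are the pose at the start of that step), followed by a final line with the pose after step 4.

n=0: pose=(7,5,S); sL=100/117, sR=20/9; mL=-100/117, mR=40/13; mL+mR=20/9 → advance +1; mR−mL=460/117 → turn +1·90°
n=1: pose=(7,4,E); sL=200/289, sR=200/229; mL=-200/289, mR=103600/66181; mL+mR=200/229 → advance +1; mR−mL=149400/66181 → turn +1·90°
n=2: pose=(8,4,N); sL=50/41, sR=5/8; mL=-50/41, mR=605/328; mL+mR=5/8 → advance +1; mR−mL=1005/328 → turn +1·90°
n=3: pose=(8,5,W); sL=200/109, sR=200/181; mL=-200/109, mR=58000/19729; mL+mR=200/181 → advance +1; mR−mL=94200/19729 → turn +1·90°
n=4: pose=(7,5,S); sL=100/117, sR=20/9; mL=-100/117, mR=40/13; mL+mR=20/9 → advance +1; mR−mL=460/117 → turn +1·90°

0 100/117 20/9 -100/117 40/13 7 5 S
1 200/289 200/229 -200/289 103600/66181 7 4 E
2 50/41 5/8 -50/41 605/328 8 4 N
3 200/109 200/181 -200/109 58000/19729 8 5 W
4 100/117 20/9 -100/117 40/13 7 5 S
final 7 4 E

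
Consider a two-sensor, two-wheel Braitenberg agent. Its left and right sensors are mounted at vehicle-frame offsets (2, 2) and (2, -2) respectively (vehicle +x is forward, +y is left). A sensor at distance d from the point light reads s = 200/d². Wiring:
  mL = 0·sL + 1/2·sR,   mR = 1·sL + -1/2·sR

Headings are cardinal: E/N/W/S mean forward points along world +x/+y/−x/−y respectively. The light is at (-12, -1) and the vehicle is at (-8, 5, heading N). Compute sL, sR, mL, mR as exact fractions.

left sensor world pos  = (-10, 7); dL² = 68
right sensor world pos = (-6, 7); dR² = 100
sL = 200/68 = 50/17
sR = 200/100 = 2
mL = 0·sL + 1/2·sR = 1
mR = 1·sL + -1/2·sR = 33/17

50/17 2 1 33/17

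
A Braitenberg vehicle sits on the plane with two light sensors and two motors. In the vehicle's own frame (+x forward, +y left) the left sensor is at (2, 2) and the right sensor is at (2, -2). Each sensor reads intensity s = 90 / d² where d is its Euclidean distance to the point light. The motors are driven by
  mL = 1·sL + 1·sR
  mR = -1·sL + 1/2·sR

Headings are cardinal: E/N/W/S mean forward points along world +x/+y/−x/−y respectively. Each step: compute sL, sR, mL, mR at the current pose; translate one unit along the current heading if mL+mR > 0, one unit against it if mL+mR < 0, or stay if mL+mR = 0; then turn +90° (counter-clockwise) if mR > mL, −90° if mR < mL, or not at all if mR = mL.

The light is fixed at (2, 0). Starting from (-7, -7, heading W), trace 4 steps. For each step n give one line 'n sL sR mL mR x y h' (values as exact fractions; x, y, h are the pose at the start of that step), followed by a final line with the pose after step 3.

n=0: pose=(-7,-7,W); sL=45/101, sR=45/73; mL=7830/7373, mR=-2025/14746; mL+mR=135/146 → advance +1; mR−mL=-17685/14746 → turn -1·90°
n=1: pose=(-8,-7,N); sL=90/169, sR=90/89; mL=23220/15041, mR=-405/15041; mL+mR=135/89 → advance +1; mR−mL=-23625/15041 → turn -1·90°
n=2: pose=(-8,-6,E); sL=9/8, sR=45/64; mL=117/64, mR=-99/128; mL+mR=135/128 → advance +1; mR−mL=-333/128 → turn -1·90°
n=3: pose=(-7,-6,S); sL=90/113, sR=18/37; mL=5364/4181, mR=-2313/4181; mL+mR=27/37 → advance +1; mR−mL=-7677/4181 → turn -1·90°

0 45/101 45/73 7830/7373 -2025/14746 -7 -7 W
1 90/169 90/89 23220/15041 -405/15041 -8 -7 N
2 9/8 45/64 117/64 -99/128 -8 -6 E
3 90/113 18/37 5364/4181 -2313/4181 -7 -6 S
final -7 -7 W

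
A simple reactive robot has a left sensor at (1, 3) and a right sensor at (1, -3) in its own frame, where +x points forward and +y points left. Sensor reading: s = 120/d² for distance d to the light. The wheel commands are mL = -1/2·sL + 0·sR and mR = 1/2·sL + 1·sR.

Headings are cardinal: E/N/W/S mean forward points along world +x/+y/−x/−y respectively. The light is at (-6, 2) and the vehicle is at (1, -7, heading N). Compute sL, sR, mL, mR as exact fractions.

left sensor world pos  = (-2, -6); dL² = 80
right sensor world pos = (4, -6); dR² = 164
sL = 120/80 = 3/2
sR = 120/164 = 30/41
mL = -1/2·sL + 0·sR = -3/4
mR = 1/2·sL + 1·sR = 243/164

3/2 30/41 -3/4 243/164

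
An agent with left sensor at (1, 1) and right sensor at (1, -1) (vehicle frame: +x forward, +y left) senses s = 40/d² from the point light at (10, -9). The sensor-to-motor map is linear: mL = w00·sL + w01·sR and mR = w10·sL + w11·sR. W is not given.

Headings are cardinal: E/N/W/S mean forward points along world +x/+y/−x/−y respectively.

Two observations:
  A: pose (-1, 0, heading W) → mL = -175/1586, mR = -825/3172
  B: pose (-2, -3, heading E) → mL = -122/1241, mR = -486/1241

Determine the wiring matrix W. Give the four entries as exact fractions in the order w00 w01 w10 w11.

obs A: pose=(-1,0,W) → sL=5/26, sR=10/61, mL=-175/1586, mR=-825/3172
obs B: pose=(-2,-3,E) → sL=4/17, sR=20/73, mL=-122/1241, mR=-486/1241
sensor matrix S = [[5/26, 10/61], [4/17, 20/73]]; det S = 13890/984113
solve [mL_A; mL_B] = S·[w00; w01] and [mR_A; mR_B] = S·[w10; w11]:
  w00 = -1, w01 = 1/2, w10 = -1/2, w11 = -1

-1 1/2 -1/2 -1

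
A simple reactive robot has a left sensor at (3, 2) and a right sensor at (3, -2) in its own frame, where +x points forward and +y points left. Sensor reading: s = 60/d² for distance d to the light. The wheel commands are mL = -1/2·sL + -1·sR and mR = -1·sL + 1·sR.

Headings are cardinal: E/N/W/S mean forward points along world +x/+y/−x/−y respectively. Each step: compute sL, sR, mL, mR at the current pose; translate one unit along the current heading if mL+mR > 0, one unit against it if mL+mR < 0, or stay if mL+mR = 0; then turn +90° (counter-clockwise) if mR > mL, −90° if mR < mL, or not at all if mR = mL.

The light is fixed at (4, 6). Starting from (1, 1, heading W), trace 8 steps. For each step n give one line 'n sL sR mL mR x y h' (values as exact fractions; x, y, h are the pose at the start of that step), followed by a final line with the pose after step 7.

n=0: pose=(1,1,W); sL=12/17, sR=4/3; mL=-86/51, mR=32/51; mL+mR=-18/17 → advance -1; mR−mL=118/51 → turn +1·90°
n=1: pose=(2,1,S); sL=15/16, sR=3/4; mL=-39/32, mR=-3/16; mL+mR=-45/32 → advance -1; mR−mL=33/32 → turn +1·90°
n=2: pose=(2,2,E); sL=12, sR=60/37; mL=-282/37, mR=-384/37; mL+mR=-18 → advance -1; mR−mL=-102/37 → turn -1·90°
n=3: pose=(1,2,S); sL=6/5, sR=30/37; mL=-261/185, mR=-72/185; mL+mR=-9/5 → advance -1; mR−mL=189/185 → turn +1·90°
n=4: pose=(1,3,E); sL=60, sR=12/5; mL=-162/5, mR=-288/5; mL+mR=-90 → advance -1; mR−mL=-126/5 → turn -1·90°
n=5: pose=(0,3,S); sL=3/2, sR=5/6; mL=-19/12, mR=-2/3; mL+mR=-9/4 → advance -1; mR−mL=11/12 → turn +1·90°
n=6: pose=(0,4,E); sL=60, sR=60/17; mL=-570/17, mR=-960/17; mL+mR=-90 → advance -1; mR−mL=-390/17 → turn -1·90°
n=7: pose=(-1,4,S); sL=30/17, sR=30/37; mL=-1065/629, mR=-600/629; mL+mR=-45/17 → advance -1; mR−mL=465/629 → turn +1·90°

0 12/17 4/3 -86/51 32/51 1 1 W
1 15/16 3/4 -39/32 -3/16 2 1 S
2 12 60/37 -282/37 -384/37 2 2 E
3 6/5 30/37 -261/185 -72/185 1 2 S
4 60 12/5 -162/5 -288/5 1 3 E
5 3/2 5/6 -19/12 -2/3 0 3 S
6 60 60/17 -570/17 -960/17 0 4 E
7 30/17 30/37 -1065/629 -600/629 -1 4 S
final -1 5 E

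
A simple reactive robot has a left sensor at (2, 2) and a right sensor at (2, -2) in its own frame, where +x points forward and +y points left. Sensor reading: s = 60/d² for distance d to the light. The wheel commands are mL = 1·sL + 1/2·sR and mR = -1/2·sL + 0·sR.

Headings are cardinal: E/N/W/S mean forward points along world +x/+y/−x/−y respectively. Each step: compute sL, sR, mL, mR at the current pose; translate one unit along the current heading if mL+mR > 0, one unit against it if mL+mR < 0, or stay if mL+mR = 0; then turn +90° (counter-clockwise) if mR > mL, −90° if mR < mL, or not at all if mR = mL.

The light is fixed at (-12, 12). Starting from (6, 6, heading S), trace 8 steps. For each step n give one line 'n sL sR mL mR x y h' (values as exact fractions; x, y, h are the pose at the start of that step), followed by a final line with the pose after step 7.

0 15/116 3/16 207/928 -15/232 6 6 S
1 60/337 60/281 26970/94697 -30/337 6 5 W
2 6/25 30/193 1533/4825 -3/25 5 5 N
3 60/377 12/85 7362/32045 -30/377 5 6 E
4 15/116 3/16 207/928 -15/232 6 6 S
5 60/337 60/281 26970/94697 -30/337 6 5 W
6 6/25 30/193 1533/4825 -3/25 5 5 N
7 60/377 12/85 7362/32045 -30/377 5 6 E
final 6 6 S

n=0: pose=(6,6,S); sL=15/116, sR=3/16; mL=207/928, mR=-15/232; mL+mR=147/928 → advance +1; mR−mL=-267/928 → turn -1·90°
n=1: pose=(6,5,W); sL=60/337, sR=60/281; mL=26970/94697, mR=-30/337; mL+mR=18540/94697 → advance +1; mR−mL=-35400/94697 → turn -1·90°
n=2: pose=(5,5,N); sL=6/25, sR=30/193; mL=1533/4825, mR=-3/25; mL+mR=954/4825 → advance +1; mR−mL=-2112/4825 → turn -1·90°
n=3: pose=(5,6,E); sL=60/377, sR=12/85; mL=7362/32045, mR=-30/377; mL+mR=4812/32045 → advance +1; mR−mL=-9912/32045 → turn -1·90°
n=4: pose=(6,6,S); sL=15/116, sR=3/16; mL=207/928, mR=-15/232; mL+mR=147/928 → advance +1; mR−mL=-267/928 → turn -1·90°
n=5: pose=(6,5,W); sL=60/337, sR=60/281; mL=26970/94697, mR=-30/337; mL+mR=18540/94697 → advance +1; mR−mL=-35400/94697 → turn -1·90°
n=6: pose=(5,5,N); sL=6/25, sR=30/193; mL=1533/4825, mR=-3/25; mL+mR=954/4825 → advance +1; mR−mL=-2112/4825 → turn -1·90°
n=7: pose=(5,6,E); sL=60/377, sR=12/85; mL=7362/32045, mR=-30/377; mL+mR=4812/32045 → advance +1; mR−mL=-9912/32045 → turn -1·90°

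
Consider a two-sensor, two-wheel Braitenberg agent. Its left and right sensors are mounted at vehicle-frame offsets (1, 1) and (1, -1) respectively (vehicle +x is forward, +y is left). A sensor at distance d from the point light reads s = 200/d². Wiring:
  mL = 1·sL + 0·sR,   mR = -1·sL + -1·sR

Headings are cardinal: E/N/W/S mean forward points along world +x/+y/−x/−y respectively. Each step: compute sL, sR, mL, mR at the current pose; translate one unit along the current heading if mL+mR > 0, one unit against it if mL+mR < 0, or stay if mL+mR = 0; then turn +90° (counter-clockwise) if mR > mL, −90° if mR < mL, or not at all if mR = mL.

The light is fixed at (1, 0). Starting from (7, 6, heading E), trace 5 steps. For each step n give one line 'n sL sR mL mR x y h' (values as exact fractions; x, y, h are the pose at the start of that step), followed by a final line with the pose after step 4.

n=0: pose=(7,6,E); sL=100/49, sR=100/37; mL=100/49, mR=-8600/1813; mL+mR=-100/37 → advance -1; mR−mL=-12300/1813 → turn -1·90°
n=1: pose=(6,6,S); sL=200/61, sR=200/41; mL=200/61, mR=-20400/2501; mL+mR=-200/41 → advance -1; mR−mL=-28600/2501 → turn -1·90°
n=2: pose=(6,7,W); sL=50/13, sR=5/2; mL=50/13, mR=-165/26; mL+mR=-5/2 → advance -1; mR−mL=-265/26 → turn -1·90°
n=3: pose=(7,7,N); sL=200/89, sR=200/113; mL=200/89, mR=-40400/10057; mL+mR=-200/113 → advance -1; mR−mL=-63000/10057 → turn -1·90°
n=4: pose=(7,6,E); sL=100/49, sR=100/37; mL=100/49, mR=-8600/1813; mL+mR=-100/37 → advance -1; mR−mL=-12300/1813 → turn -1·90°

0 100/49 100/37 100/49 -8600/1813 7 6 E
1 200/61 200/41 200/61 -20400/2501 6 6 S
2 50/13 5/2 50/13 -165/26 6 7 W
3 200/89 200/113 200/89 -40400/10057 7 7 N
4 100/49 100/37 100/49 -8600/1813 7 6 E
final 6 6 S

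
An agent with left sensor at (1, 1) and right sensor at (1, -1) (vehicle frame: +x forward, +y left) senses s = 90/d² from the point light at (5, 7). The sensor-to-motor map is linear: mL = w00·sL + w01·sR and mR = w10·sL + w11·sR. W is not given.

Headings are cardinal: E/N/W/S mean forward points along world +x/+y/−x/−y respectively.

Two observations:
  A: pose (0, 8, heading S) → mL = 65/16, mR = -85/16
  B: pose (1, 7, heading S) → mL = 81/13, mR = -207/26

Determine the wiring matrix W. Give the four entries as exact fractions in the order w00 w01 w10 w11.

1/2 1/2 -1/2 -1

obs A: pose=(0,8,S) → sL=45/8, sR=5/2, mL=65/16, mR=-85/16
obs B: pose=(1,7,S) → sL=9, sR=45/13, mL=81/13, mR=-207/26
sensor matrix S = [[45/8, 5/2], [9, 45/13]]; det S = -315/104
solve [mL_A; mL_B] = S·[w00; w01] and [mR_A; mR_B] = S·[w10; w11]:
  w00 = 1/2, w01 = 1/2, w10 = -1/2, w11 = -1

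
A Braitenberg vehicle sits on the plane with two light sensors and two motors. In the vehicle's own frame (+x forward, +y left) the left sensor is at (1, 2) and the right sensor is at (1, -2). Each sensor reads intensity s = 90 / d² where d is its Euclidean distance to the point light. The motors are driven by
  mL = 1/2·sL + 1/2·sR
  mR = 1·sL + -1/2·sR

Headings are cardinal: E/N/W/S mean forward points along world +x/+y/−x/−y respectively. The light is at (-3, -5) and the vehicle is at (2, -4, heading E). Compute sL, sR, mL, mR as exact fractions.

2 90/37 82/37 29/37

left sensor world pos  = (3, -2); dL² = 45
right sensor world pos = (3, -6); dR² = 37
sL = 90/45 = 2
sR = 90/37 = 90/37
mL = 1/2·sL + 1/2·sR = 82/37
mR = 1·sL + -1/2·sR = 29/37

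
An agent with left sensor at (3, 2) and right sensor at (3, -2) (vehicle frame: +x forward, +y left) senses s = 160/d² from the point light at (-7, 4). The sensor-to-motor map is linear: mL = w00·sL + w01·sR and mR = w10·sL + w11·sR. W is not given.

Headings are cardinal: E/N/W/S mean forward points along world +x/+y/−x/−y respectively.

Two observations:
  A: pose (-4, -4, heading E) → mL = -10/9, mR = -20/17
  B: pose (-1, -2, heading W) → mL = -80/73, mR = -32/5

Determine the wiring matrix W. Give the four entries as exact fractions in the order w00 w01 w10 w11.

obs A: pose=(-4,-4,E) → sL=20/9, sR=20/17, mL=-10/9, mR=-20/17
obs B: pose=(-1,-2,W) → sL=160/73, sR=32/5, mL=-80/73, mR=-32/5
sensor matrix S = [[20/9, 20/17], [160/73, 32/5]]; det S = 130048/11169
solve [mL_A; mL_B] = S·[w00; w01] and [mR_A; mR_B] = S·[w10; w11]:
  w00 = -1/2, w01 = 0, w10 = 0, w11 = -1

-1/2 0 0 -1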